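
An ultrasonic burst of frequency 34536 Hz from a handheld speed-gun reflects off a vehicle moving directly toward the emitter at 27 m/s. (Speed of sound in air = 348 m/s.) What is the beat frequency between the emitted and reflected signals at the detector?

The vehicle first receives the wave as a moving observer: f₁ = f₀ · (v + u)/v = 34536 × (348 + 27)/348 ≈ 37216 Hz.
The reflection then acts as a moving source: f₂ = f₁ · v/(v − u) ≈ 40346 Hz.
Beat frequency: |f₂ − f₀| = 2u·f₀/(v − u) = 2 × 27 × 34536/321 ≈ 5810 Hz.

5810 Hz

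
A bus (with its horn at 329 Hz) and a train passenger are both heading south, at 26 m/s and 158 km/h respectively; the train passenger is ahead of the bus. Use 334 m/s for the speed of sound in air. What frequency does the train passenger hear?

158 km/h = 43.89 m/s.
The train passenger is ahead, so the bus is moving toward it while the train passenger is moving away from the bus.
Both move, so f' = f · (v − v_o)/(v − v_s).
f' = 329 × (334 − 43.89)/(334 − 26) = 329 × 290.11/308 ≈ 310 Hz.

310 Hz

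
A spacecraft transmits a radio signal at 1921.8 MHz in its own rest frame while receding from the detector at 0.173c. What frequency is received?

Relativistic Doppler for frequency: f' = f₀ · √((1 − β)/(1 + β)).
f' = 1921.8 × √(0.8270/1.1730) = 1921.8 × 0.83966 ≈ 1613.7 MHz.

1613.7 MHz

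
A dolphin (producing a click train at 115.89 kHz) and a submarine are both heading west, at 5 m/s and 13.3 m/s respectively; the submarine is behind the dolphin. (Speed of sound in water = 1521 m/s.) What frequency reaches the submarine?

116.5 kHz

The submarine is behind, so the dolphin is moving away from it while the submarine is moving toward the dolphin.
With source receding and observer approaching, f' = f · (v + v_o)/(v + v_s).
f' = 115.89 × (1521 + 13.3)/(1521 + 5) = 115.89 × 1534.3/1526 ≈ 116.5 kHz.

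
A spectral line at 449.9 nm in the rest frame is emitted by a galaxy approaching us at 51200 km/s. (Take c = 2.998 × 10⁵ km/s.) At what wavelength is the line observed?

β = v/c = 51200/299800 = 0.1708.
Relativistic Doppler for wavelength: λ' = λ₀ · √((1 − β)/(1 + β)).
λ' = 449.9 × √(0.8292/1.1708) = 449.9 × 0.84158 ≈ 378.6 nm.

378.6 nm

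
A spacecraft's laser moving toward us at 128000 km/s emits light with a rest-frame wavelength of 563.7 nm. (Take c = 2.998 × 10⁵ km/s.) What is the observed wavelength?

β = v/c = 128000/299800 = 0.4270.
Relativistic Doppler for wavelength: λ' = λ₀ · √((1 − β)/(1 + β)).
λ' = 563.7 × √(0.5730/1.4270) = 563.7 × 0.63371 ≈ 357.2 nm.

357.2 nm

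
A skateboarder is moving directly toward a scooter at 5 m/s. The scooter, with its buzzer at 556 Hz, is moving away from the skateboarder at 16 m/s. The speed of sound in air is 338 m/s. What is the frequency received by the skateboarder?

539 Hz

With source receding and observer approaching, f' = f · (v + v_o)/(v + v_s).
f' = 556 × (338 + 5)/(338 + 16) = 556 × 343/354 ≈ 539 Hz.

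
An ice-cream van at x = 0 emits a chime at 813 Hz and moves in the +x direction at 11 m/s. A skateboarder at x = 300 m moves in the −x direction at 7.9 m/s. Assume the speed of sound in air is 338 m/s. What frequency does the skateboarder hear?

860 Hz

The observer lies on the +x side, so the source is heading toward the observer and the observer is heading toward the source.
General Doppler shift: f' = f · (v + v_o)/(v − v_s).
f' = 813 × (338 + 7.9)/(338 − 11) = 813 × 345.9/327 ≈ 860 Hz.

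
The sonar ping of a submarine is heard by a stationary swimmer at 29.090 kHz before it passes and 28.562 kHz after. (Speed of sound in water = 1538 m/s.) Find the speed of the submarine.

14.1 m/s

f₁/f₂ = (v + v_s)/(v − v_s), so v_s = v · (f₁ − f₂)/(f₁ + f₂).
v_s = 1538 × (29.090 − 28.562)/(29.090 + 28.562) = 1538 × 0.528/57.652 ≈ 14.1 m/s.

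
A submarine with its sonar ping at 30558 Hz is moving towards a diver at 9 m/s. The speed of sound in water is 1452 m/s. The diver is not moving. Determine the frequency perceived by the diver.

30749 Hz

Only the source moves, toward the listener, so f' = f · v/(v − v_s).
f' = 30558 × 1452/(1452 − 9) = 30558 × 1452/1443 ≈ 30749 Hz.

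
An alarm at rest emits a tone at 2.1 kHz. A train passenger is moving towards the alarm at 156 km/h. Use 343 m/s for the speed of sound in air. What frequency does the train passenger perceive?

2.37 kHz

156 km/h = 43.33 m/s.
Moving observer, stationary source: f' = f · (v + v_o)/v.
f' = 2.1 × (343 + 43.33)/343 = 2.1 × 386.33/343 ≈ 2.37 kHz.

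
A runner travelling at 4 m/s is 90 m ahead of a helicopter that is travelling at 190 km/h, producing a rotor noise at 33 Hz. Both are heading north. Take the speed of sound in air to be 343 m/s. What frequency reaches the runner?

38.5 Hz

190 km/h = 52.78 m/s.
The runner is ahead, so the helicopter is moving toward it while the runner is moving away from the helicopter.
General Doppler shift: f' = f · (v − v_o)/(v − v_s).
f' = 33 × (343 − 4)/(343 − 52.78) = 33 × 339/290.22 ≈ 38.5 Hz.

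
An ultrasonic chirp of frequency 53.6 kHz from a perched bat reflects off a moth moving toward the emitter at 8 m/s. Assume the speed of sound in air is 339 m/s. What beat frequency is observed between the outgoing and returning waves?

The moth first receives the wave as a moving observer: f₁ = f₀ · (v + u)/v = 53.6 × (339 + 8)/339 ≈ 54.86 kHz.
On reflection it acts as a source moving toward the stationary detector: f₂ = f₁ · v/(v − u) = 54.86 × 339/331 ≈ 56.19 kHz.
Beat frequency (with f₀ = 53600 Hz): |f₂ − f₀| = 2u·f₀/(v − u) = 2 × 8 × 53600/331 ≈ 2591 Hz.

2591 Hz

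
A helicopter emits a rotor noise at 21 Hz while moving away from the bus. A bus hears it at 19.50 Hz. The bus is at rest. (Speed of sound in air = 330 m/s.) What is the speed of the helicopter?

25 m/s

f' = f · v/(v + v_s) ⇒ v_s = v · |1 − f/f'|.
v_s = 330 × |1 − 21/19.50| = 330 × 0.07692 ≈ 25 m/s.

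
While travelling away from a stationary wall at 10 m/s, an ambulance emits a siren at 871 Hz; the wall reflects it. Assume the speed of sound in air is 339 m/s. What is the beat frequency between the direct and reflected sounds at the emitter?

49.9 Hz

The wall receives the sound from a moving source: f₁ = f₀ · v/(v + v_e) = 871 × 339/349 ≈ 846.0 Hz.
On the return leg the ambulance is a moving observer: f₂ = f₁ · (v − v_e)/v = 846.0 × 329/339 ≈ 821.1 Hz.
Equivalently f₂ = f₀ · (v − v_e)/(v + v_e).
Beat against the emitted tone: |f₂ − f₀| = 2v_e·f₀/(v + v_e) = 2 × 10 × 871/349 ≈ 49.9 Hz.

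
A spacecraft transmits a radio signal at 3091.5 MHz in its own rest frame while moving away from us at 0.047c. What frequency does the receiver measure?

Relativistic Doppler for frequency: f' = f₀ · √((1 − β)/(1 + β)).
f' = 3091.5 × √(0.9530/1.0470) = 3091.5 × 0.95405 ≈ 2949.5 MHz.

2949.5 MHz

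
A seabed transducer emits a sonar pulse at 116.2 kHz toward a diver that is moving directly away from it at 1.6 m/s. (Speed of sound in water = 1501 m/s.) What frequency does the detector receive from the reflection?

116.0 kHz

At the diver (a moving observer), f₁ = f₀ · (v − u)/v = 116.2 × 1499.4/1501 ≈ 116.1 kHz.
The reflection then acts as a moving source: f₂ = f₁ · v/(v + u) ≈ 116.0 kHz.
Equivalently f₂ = f₀ · (v − u)/(v + u).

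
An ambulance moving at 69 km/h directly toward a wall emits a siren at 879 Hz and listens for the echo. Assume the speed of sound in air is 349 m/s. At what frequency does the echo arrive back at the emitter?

981 Hz

69 km/h = 19.17 m/s.
The wall receives the sound from a moving source: f₁ = f₀ · v/(v − v_e) = 879 × 349/329.83 ≈ 930 Hz.
On the return leg the ambulance is a moving observer: f₂ = f₁ · (v + v_e)/v = 930 × 368.17/349 ≈ 981 Hz.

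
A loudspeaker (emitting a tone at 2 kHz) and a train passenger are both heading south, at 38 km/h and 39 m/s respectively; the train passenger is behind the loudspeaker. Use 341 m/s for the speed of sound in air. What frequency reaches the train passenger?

38 km/h = 10.56 m/s.
The train passenger is behind, so the loudspeaker is moving away from it while the train passenger is moving toward the loudspeaker.
With source receding and observer approaching, f' = f · (v + v_o)/(v + v_s).
f' = 2 × (341 + 39)/(341 + 10.56) = 2 × 380/351.56 ≈ 2.16 kHz.

2.16 kHz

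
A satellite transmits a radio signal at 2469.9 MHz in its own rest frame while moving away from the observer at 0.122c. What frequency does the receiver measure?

Relativistic Doppler for frequency: f' = f₀ · √((1 − β)/(1 + β)).
f' = 2469.9 × √(0.8780/1.1220) = 2469.9 × 0.88461 ≈ 2184.9 MHz.

2184.9 MHz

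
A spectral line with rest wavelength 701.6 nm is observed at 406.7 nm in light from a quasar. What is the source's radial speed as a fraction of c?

0.497

λ'/λ₀ = 0.5797 < 1 (blueshift), so the source is approaching.
λ'/λ₀ = √((1 − β)/(1 + β)) for an approaching source ⇒ β = (1 − r²)/(1 + r²) with r = λ'/λ₀.
β = (1 − 0.3360)/(1 + 0.3360) ≈ 0.497.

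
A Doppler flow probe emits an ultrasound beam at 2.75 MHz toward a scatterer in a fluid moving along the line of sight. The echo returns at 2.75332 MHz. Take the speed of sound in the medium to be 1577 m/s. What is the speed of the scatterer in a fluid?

0.95 m/s

Double Doppler shift off a moving reflector: f₂ = f₀ · (v + u)/(v − u) (u > 0 toward emitter).
Rearranging, u = v · (f₂ − f₀)/(f₂ + f₀) = 1577 × 0.00332/5.50332 ≈ 0.95 m/s.
So the scatterer in a fluid is moving at 0.95 m/s toward the emitter.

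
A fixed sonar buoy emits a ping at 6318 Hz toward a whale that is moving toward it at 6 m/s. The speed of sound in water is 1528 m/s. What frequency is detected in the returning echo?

The whale first receives the wave as a moving observer: f₁ = f₀ · (v + u)/v = 6318 × (1528 + 6)/1528 ≈ 6343 Hz.
On reflection it acts as a source moving toward the stationary detector: f₂ = f₁ · v/(v − u) = 6343 × 1528/1522 ≈ 6368 Hz.
Equivalently f₂ = f₀ · (v + u)/(v − u).

6368 Hz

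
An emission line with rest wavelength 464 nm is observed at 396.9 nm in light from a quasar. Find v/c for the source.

0.155

λ'/λ₀ = 0.8554 < 1 (blueshift), so the source is approaching.
λ'/λ₀ = √((1 − β)/(1 + β)) for an approaching source ⇒ β = (1 − r²)/(1 + r²) with r = λ'/λ₀.
β = (1 − 0.7317)/(1 + 0.7317) ≈ 0.155.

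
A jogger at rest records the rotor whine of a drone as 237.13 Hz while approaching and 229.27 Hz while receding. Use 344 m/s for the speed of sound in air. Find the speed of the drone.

f₁/f₂ = (v + v_s)/(v − v_s), so v_s = v · (f₁ − f₂)/(f₁ + f₂).
v_s = 344 × (237.13 − 229.27)/(237.13 + 229.27) = 344 × 7.86/466.40 ≈ 5.8 m/s.

5.8 m/s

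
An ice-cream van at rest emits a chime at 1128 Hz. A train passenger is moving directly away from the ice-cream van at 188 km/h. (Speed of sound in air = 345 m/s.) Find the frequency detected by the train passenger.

957 Hz

188 km/h = 52.22 m/s.
Only the observer moves, away from the source, so f' = f · (v − v_o)/v.
f' = 1128 × (345 − 52.22)/345 = 1128 × 292.78/345 ≈ 957 Hz.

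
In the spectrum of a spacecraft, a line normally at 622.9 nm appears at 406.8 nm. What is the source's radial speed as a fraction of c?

λ'/λ₀ = 0.6531 < 1 (blueshift), so the source is approaching.
λ'/λ₀ = √((1 − β)/(1 + β)) for an approaching source ⇒ β = (1 − r²)/(1 + r²) with r = λ'/λ₀.
β = (1 − 0.4265)/(1 + 0.4265) ≈ 0.402.

0.402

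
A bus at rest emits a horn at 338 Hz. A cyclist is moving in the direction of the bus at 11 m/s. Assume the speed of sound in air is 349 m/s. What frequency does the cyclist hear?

Only the observer moves, toward the source, so f' = f · (v + v_o)/v.
f' = 338 × (349 + 11)/349 = 338 × 360/349 ≈ 349 Hz.

349 Hz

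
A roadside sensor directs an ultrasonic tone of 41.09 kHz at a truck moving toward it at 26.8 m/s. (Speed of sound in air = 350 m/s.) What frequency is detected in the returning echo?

The truck first receives the wave as a moving observer: f₁ = f₀ · (v + u)/v = 41.09 × (350 + 26.8)/350 ≈ 44.2 kHz.
On reflection it acts as a source moving toward the stationary detector: f₂ = f₁ · v/(v − u) = 44.2 × 350/323.2 ≈ 47.9 kHz.

47.9 kHz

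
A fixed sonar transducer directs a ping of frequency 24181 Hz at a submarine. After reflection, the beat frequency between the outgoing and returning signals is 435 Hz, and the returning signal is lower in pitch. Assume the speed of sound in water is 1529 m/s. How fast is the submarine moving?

13.9 m/s

Double Doppler shift off a moving reflector: f₂ = f₀ · (v + u)/(v − u) (u > 0 toward emitter).
Returning signal is lower, so f₂ = f₀ − Δf = 24181 − 435 = 23746 Hz.
Rearranging, u = v · (f₂ − f₀)/(f₂ + f₀) = 1529 × -435/47927 ≈ -13.9 m/s.
So the submarine is moving at 13.9 m/s away from the emitter.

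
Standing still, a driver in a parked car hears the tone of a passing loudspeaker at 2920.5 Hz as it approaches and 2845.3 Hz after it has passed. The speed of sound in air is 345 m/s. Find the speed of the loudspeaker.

4.5 m/s

f₁/f₂ = (v + v_s)/(v − v_s), so v_s = v · (f₁ − f₂)/(f₁ + f₂).
v_s = 345 × (2920.5 − 2845.3)/(2920.5 + 2845.3) = 345 × 75.2/5765.8 ≈ 4.5 m/s.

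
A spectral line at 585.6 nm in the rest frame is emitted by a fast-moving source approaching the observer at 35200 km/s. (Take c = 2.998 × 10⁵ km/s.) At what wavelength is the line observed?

β = v/c = 35200/299800 = 0.1174.
Relativistic Doppler for wavelength: λ' = λ₀ · √((1 − β)/(1 + β)).
λ' = 585.6 × √(0.8826/1.1174) = 585.6 × 0.88874 ≈ 520.4 nm.

520.4 nm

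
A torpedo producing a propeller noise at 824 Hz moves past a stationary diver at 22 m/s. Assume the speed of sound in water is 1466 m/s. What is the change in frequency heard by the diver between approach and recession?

24.7 Hz

Approaching: f₁ = f · v/(v − v_s) = 824 × 1466/1444 ≈ 836.6 Hz.
Receding: f₂ = f · v/(v + v_s) = 824 × 1466/1488 ≈ 811.8 Hz.
Drop: f₁ − f₂ = 2f·v·v_s/(v² − v_s²) = 2 × 824 × 1466 × 22/(1466² − 22²) ≈ 24.7 Hz.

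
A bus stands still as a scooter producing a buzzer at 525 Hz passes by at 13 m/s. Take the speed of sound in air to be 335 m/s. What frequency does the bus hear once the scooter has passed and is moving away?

Receding: f₂ = f · v/(v + v_s) = 525 × 335/348 ≈ 505 Hz.

505 Hz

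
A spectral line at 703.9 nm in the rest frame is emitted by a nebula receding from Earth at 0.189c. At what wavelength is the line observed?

Relativistic Doppler for wavelength: λ' = λ₀ · √((1 + β)/(1 − β)).
λ' = 703.9 × √(1.1890/0.8110) = 703.9 × 1.21082 ≈ 852.3 nm.

852.3 nm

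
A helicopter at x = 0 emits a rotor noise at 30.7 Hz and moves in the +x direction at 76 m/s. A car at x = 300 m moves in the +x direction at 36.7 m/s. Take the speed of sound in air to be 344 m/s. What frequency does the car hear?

The observer lies on the +x side, so the source is heading toward the observer and the observer is heading away from the source.
General Doppler shift: f' = f · (v − v_o)/(v − v_s).
f' = 30.7 × (344 − 36.7)/(344 − 76) = 30.7 × 307.3/268 ≈ 35.2 Hz.

35.2 Hz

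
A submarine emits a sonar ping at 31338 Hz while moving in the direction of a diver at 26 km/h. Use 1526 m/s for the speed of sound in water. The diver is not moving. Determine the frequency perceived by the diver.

31487 Hz

26 km/h = 7.222 m/s.
Moving source, stationary observer: f' = f · v/(v − v_s) since the source is approaching.
f' = 31338 × 1526/(1526 − 7.222) = 31338 × 1526/1519 ≈ 31487 Hz.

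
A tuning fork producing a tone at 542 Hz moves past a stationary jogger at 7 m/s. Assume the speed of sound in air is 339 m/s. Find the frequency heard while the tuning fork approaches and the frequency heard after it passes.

553 Hz approaching; 531 Hz receding

Approaching: f₁ = f · v/(v − v_s) = 542 × 339/332 ≈ 553 Hz.
Receding: f₂ = f · v/(v + v_s) = 542 × 339/346 ≈ 531 Hz.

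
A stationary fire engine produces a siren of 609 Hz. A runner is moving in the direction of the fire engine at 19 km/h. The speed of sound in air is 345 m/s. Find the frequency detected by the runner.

618 Hz

19 km/h = 5.278 m/s.
Moving observer, stationary source: f' = f · (v + v_o)/v.
f' = 609 × (345 + 5.278)/345 = 609 × 350.28/345 ≈ 618 Hz.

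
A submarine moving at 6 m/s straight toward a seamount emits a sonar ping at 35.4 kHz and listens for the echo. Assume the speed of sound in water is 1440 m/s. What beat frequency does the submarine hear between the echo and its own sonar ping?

The seamount receives the sound from a moving source: f₁ = f₀ · v/(v − v_e) = 35.4 × 1440/1434 ≈ 35.548 kHz.
On the return leg the submarine is a moving observer: f₂ = f₁ · (v + v_e)/v = 35.548 × 1446/1440 ≈ 35.696 kHz.
Equivalently f₂ = f₀ · (v + v_e)/(v − v_e).
Beat against the emitted tone (with f₀ = 35400 Hz): |f₂ − f₀| = 2v_e·f₀/(v − v_e) = 2 × 6 × 35400/1434 ≈ 296 Hz.

296 Hz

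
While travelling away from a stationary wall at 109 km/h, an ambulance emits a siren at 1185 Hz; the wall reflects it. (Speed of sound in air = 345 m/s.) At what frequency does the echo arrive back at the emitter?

109 km/h = 30.28 m/s.
The wall receives the sound from a moving source: f₁ = f₀ · v/(v + v_e) = 1185 × 345/375.28 ≈ 1089 Hz.
On the return leg the ambulance is a moving observer: f₂ = f₁ · (v − v_e)/v = 1089 × 314.72/345 ≈ 994 Hz.
Equivalently f₂ = f₀ · (v − v_e)/(v + v_e).

994 Hz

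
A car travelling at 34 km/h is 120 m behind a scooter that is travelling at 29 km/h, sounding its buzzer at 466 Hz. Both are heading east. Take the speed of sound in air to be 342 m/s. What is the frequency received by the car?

29 km/h = 8.056 m/s; 34 km/h = 9.444 m/s.
The car is behind, so the scooter is moving away from it while the car is moving toward the scooter.
General Doppler shift: f' = f · (v + v_o)/(v + v_s).
f' = 466 × (342 + 9.444)/(342 + 8.056) = 466 × 351.44/350.06 ≈ 468 Hz.

468 Hz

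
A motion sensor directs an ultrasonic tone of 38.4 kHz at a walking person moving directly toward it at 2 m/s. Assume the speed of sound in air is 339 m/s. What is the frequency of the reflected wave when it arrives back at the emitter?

At the walking person (a moving observer), f₁ = f₀ · (v + u)/v = 38.4 × 341/339 ≈ 38.6 kHz.
The reflection then acts as a moving source: f₂ = f₁ · v/(v − u) ≈ 38.9 kHz.

38.9 kHz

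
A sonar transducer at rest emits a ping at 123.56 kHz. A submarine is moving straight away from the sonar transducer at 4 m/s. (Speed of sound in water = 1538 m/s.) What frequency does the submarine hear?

Only the observer moves, away from the source, so f' = f · (v − v_o)/v.
f' = 123.56 × (1538 − 4)/1538 = 123.56 × 1534/1538 ≈ 123.2 kHz.

123.2 kHz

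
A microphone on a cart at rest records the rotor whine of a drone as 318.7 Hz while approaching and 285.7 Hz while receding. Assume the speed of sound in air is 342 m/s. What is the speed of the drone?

f₁/f₂ = (v + v_s)/(v − v_s), so v_s = v · (f₁ − f₂)/(f₁ + f₂).
v_s = 342 × (318.7 − 285.7)/(318.7 + 285.7) = 342 × 33.0/604.4 ≈ 18.7 m/s.

18.7 m/s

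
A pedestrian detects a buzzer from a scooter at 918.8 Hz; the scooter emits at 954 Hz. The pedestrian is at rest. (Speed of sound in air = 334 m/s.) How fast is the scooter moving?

12.8 m/s

f' < f, so the scooter is receding.
f' = f · v/(v + v_s) ⇒ v_s = v · |1 − f/f'|.
v_s = 334 × |1 − 954/918.8| = 334 × 0.03831 ≈ 12.8 m/s.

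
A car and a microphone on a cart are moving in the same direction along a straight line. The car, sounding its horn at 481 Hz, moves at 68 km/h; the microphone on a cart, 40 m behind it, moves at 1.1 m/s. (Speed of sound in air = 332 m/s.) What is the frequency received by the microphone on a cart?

457 Hz

68 km/h = 18.89 m/s.
The microphone on a cart is behind, so the car is moving away from it while the microphone on a cart is moving toward the car.
General Doppler shift: f' = f · (v + v_o)/(v + v_s).
f' = 481 × (332 + 1.1)/(332 + 18.89) = 481 × 333.1/350.89 ≈ 457 Hz.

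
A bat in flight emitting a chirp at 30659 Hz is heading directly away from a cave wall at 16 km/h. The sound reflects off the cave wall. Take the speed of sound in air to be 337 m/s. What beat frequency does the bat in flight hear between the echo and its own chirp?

16 km/h = 4.444 m/s.
The cave wall receives the sound from a moving source: f₁ = f₀ · v/(v + v_e) = 30659 × 337/341.44 ≈ 30260 Hz.
On the return leg the bat in flight is a moving observer: f₂ = f₁ · (v − v_e)/v = 30260 × 332.56/337 ≈ 29861 Hz.
Equivalently f₂ = f₀ · (v − v_e)/(v + v_e).
Beat against the emitted tone: |f₂ − f₀| = 2v_e·f₀/(v + v_e) = 2 × 4.444 × 30659/341.44 ≈ 798 Hz.

798 Hz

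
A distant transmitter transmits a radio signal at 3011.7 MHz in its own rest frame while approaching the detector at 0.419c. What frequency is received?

Relativistic Doppler for frequency: f' = f₀ · √((1 + β)/(1 − β)).
f' = 3011.7 × √(1.4190/0.5810) = 3011.7 × 1.56280 ≈ 4706.7 MHz.

4706.7 MHz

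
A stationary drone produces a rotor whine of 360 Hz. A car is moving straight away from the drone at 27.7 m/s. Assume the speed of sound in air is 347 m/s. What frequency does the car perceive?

331 Hz

Only the observer moves, away from the source, so f' = f · (v − v_o)/v.
f' = 360 × (347 − 27.7)/347 = 360 × 319.3/347 ≈ 331 Hz.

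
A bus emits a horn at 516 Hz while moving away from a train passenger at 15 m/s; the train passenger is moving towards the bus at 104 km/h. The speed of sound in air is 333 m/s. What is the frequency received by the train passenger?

537 Hz

104 km/h = 28.89 m/s.
General Doppler shift: f' = f · (v + v_o)/(v + v_s).
f' = 516 × (333 + 28.89)/(333 + 15) = 516 × 361.89/348 ≈ 537 Hz.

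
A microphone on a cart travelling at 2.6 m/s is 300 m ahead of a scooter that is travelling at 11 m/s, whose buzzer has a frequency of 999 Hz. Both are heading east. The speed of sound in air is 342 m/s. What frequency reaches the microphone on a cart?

1024 Hz

The microphone on a cart is ahead, so the scooter is moving toward it while the microphone on a cart is moving away from the scooter.
General Doppler shift: f' = f · (v − v_o)/(v − v_s).
f' = 999 × (342 − 2.6)/(342 − 11) = 999 × 339.4/331 ≈ 1024 Hz.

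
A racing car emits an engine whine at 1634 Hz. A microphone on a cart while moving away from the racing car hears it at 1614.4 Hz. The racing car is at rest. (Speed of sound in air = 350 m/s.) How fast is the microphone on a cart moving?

4.2 m/s

f' = f · (v − v_o)/v ⇒ v_o = v · |f'/f − 1|.
v_o = 350 × |1614.4/1634 − 1| = 350 × 0.012 ≈ 4.2 m/s.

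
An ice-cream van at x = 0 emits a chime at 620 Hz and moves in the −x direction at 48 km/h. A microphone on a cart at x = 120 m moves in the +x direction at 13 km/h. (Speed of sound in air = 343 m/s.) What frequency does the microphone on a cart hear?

591 Hz

48 km/h = 13.33 m/s; 13 km/h = 3.611 m/s.
The observer lies on the +x side, so the source is heading away from the observer and the observer is heading away from the source.
General Doppler shift: f' = f · (v − v_o)/(v + v_s).
f' = 620 × (343 − 3.611)/(343 + 13.33) = 620 × 339.39/356.33 ≈ 591 Hz.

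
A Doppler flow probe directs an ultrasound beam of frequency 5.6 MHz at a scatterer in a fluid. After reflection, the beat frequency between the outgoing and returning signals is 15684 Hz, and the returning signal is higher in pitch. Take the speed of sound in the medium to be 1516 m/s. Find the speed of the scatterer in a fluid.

2.12 m/s

Double Doppler shift off a moving reflector: f₂ = f₀ · (v + u)/(v − u) (u > 0 toward emitter).
Returning signal is higher, so f₂ = f₀ + Δf = 5600000 + 15684 = 5615684 Hz.
Rearranging, u = v · (f₂ − f₀)/(f₂ + f₀) = 1516 × 15684/11215684 ≈ 2.12 m/s.
So the scatterer in a fluid is moving at 2.12 m/s toward the emitter.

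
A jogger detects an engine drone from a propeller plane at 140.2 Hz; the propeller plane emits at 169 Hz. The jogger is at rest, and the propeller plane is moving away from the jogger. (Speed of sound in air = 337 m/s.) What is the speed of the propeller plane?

f' = f · v/(v + v_s) ⇒ v_s = v · |1 − f/f'|.
v_s = 337 × |1 − 169/140.2| = 337 × 0.2054 ≈ 69 m/s.

69 m/s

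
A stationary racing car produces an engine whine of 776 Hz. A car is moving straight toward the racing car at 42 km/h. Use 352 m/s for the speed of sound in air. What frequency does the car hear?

802 Hz

42 km/h = 11.67 m/s.
Moving observer, stationary source: f' = f · (v + v_o)/v.
f' = 776 × (352 + 11.67)/352 = 776 × 363.67/352 ≈ 802 Hz.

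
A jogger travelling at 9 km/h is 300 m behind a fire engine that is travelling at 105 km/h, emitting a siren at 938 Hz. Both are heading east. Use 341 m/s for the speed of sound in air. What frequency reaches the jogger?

870 Hz

105 km/h = 29.17 m/s; 9 km/h = 2.5 m/s.
The jogger is behind, so the fire engine is moving away from it while the jogger is moving toward the fire engine.
Both move, so f' = f · (v + v_o)/(v + v_s).
f' = 938 × (341 + 2.5)/(341 + 29.17) = 938 × 343.5/370.17 ≈ 870 Hz.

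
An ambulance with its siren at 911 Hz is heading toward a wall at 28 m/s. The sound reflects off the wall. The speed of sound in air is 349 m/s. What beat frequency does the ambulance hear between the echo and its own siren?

159 Hz

The wall receives the sound from a moving source: f₁ = f₀ · v/(v − v_e) = 911 × 349/321 ≈ 990.5 Hz.
On the return leg the ambulance is a moving observer: f₂ = f₁ · (v + v_e)/v = 990.5 × 377/349 ≈ 1069.9 Hz.
Equivalently f₂ = f₀ · (v + v_e)/(v − v_e).
Beat against the emitted tone: |f₂ − f₀| = 2v_e·f₀/(v − v_e) = 2 × 28 × 911/321 ≈ 159 Hz.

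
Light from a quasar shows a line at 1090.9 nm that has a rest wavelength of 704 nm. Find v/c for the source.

0.412

λ'/λ₀ = 1.5496 > 1 (redshift), so the source is receding.
λ'/λ₀ = √((1 + β)/(1 − β)) for a receding source ⇒ β = (r² − 1)/(r² + 1) with r = λ'/λ₀.
β = (2.4012 − 1)/(2.4012 + 1) ≈ 0.412.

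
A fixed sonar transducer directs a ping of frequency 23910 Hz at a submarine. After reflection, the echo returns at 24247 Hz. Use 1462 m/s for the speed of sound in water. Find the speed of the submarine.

10.2 m/s

Double Doppler shift off a moving reflector: f₂ = f₀ · (v + u)/(v − u) (u > 0 toward emitter).
Rearranging, u = v · (f₂ − f₀)/(f₂ + f₀) = 1462 × 337/48157 ≈ 10.2 m/s.
So the submarine is moving at 10.2 m/s toward the emitter.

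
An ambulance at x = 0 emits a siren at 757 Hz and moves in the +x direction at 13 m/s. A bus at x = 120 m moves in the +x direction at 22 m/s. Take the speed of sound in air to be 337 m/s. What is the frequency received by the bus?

The observer lies on the +x side, so the source is heading toward the observer and the observer is heading away from the source.
General Doppler shift: f' = f · (v − v_o)/(v − v_s).
f' = 757 × (337 − 22)/(337 − 13) = 757 × 315/324 ≈ 736 Hz.

736 Hz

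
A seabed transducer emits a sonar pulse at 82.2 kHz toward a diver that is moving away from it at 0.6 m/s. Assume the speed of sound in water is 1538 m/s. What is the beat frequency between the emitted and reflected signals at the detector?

64 Hz

The diver first receives the wave as a moving observer: f₁ = f₀ · (v − u)/v = 82.2 × (1538 − 0.6)/1538 ≈ 82.1679 kHz.
The reflection then acts as a moving source: f₂ = f₁ · v/(v + u) ≈ 82.1359 kHz.
Equivalently f₂ = f₀ · (v − u)/(v + u).
Beat frequency (with f₀ = 82200 Hz): |f₂ − f₀| = 2u·f₀/(v + u) = 2 × 0.6 × 82200/1538.6 ≈ 64 Hz.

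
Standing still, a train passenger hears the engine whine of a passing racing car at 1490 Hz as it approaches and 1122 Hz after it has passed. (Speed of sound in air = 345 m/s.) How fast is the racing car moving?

49 m/s

f₁/f₂ = (v + v_s)/(v − v_s), so v_s = v · (f₁ − f₂)/(f₁ + f₂).
v_s = 345 × (1490 − 1122)/(1490 + 1122) = 345 × 368/2612 ≈ 49 m/s.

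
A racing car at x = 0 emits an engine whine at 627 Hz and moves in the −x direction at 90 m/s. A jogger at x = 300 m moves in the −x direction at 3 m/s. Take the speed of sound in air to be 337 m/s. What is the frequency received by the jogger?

The observer lies on the +x side, so the source is heading away from the observer and the observer is heading toward the source.
With source receding and observer approaching, f' = f · (v + v_o)/(v + v_s).
f' = 627 × (337 + 3)/(337 + 90) = 627 × 340/427 ≈ 499 Hz.

499 Hz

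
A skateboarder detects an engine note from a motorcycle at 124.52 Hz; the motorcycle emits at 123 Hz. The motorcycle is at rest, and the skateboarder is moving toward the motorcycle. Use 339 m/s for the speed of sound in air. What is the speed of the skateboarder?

f' = f · (v + v_o)/v ⇒ v_o = v · |f'/f − 1|.
v_o = 339 × |124.52/123 − 1| = 339 × 0.01236 ≈ 4.2 m/s.

4.2 m/s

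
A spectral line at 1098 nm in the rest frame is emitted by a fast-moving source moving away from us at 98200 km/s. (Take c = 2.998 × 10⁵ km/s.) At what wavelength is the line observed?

1542.8 nm

β = v/c = 98200/299800 = 0.3276.
Relativistic Doppler for wavelength: λ' = λ₀ · √((1 + β)/(1 − β)).
λ' = 1098 × √(1.3276/0.6724) = 1098 × 1.40506 ≈ 1542.8 nm.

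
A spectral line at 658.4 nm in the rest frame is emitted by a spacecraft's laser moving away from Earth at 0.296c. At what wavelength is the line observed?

Relativistic Doppler for wavelength: λ' = λ₀ · √((1 + β)/(1 − β)).
λ' = 658.4 × √(1.2960/0.7040) = 658.4 × 1.35680 ≈ 893.3 nm.

893.3 nm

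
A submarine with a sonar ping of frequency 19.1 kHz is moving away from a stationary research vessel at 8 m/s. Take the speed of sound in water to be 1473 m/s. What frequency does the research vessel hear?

19.00 kHz

Moving source, stationary observer: f' = f · v/(v + v_s) since the source is receding.
f' = 19.1 × 1473/(1473 + 8) = 19.1 × 1473/1481 ≈ 19.00 kHz.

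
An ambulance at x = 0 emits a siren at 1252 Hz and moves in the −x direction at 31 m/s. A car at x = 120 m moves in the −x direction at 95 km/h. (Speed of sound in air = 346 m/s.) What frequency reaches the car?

1237 Hz

95 km/h = 26.39 m/s.
The observer lies on the +x side, so the source is heading away from the observer and the observer is heading toward the source.
With source receding and observer approaching, f' = f · (v + v_o)/(v + v_s).
f' = 1252 × (346 + 26.39)/(346 + 31) = 1252 × 372.39/377 ≈ 1237 Hz.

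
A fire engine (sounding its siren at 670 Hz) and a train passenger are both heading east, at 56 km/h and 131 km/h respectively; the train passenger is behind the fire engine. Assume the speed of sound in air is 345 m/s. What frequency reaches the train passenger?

56 km/h = 15.56 m/s; 131 km/h = 36.39 m/s.
The train passenger is behind, so the fire engine is moving away from it while the train passenger is moving toward the fire engine.
With source receding and observer approaching, f' = f · (v + v_o)/(v + v_s).
f' = 670 × (345 + 36.39)/(345 + 15.56) = 670 × 381.39/360.56 ≈ 709 Hz.

709 Hz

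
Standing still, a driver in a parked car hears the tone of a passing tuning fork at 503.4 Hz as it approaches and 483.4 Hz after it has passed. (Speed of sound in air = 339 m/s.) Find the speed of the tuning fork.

6.9 m/s

f₁/f₂ = (v + v_s)/(v − v_s), so v_s = v · (f₁ − f₂)/(f₁ + f₂).
v_s = 339 × (503.4 − 483.4)/(503.4 + 483.4) = 339 × 20.0/986.8 ≈ 6.9 m/s.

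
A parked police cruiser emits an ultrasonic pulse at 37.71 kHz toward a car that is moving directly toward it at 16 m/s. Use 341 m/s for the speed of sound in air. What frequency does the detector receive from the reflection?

The car first receives the wave as a moving observer: f₁ = f₀ · (v + u)/v = 37.71 × (341 + 16)/341 ≈ 39.5 kHz.
The reflection then acts as a moving source: f₂ = f₁ · v/(v − u) ≈ 41.4 kHz.
Equivalently f₂ = f₀ · (v + u)/(v − u).

41.4 kHz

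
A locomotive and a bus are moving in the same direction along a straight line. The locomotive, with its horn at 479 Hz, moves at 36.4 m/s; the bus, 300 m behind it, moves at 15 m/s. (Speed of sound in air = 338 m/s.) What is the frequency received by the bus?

452 Hz

The bus is behind, so the locomotive is moving away from it while the bus is moving toward the locomotive.
With source receding and observer approaching, f' = f · (v + v_o)/(v + v_s).
f' = 479 × (338 + 15)/(338 + 36.4) = 479 × 353/374.4 ≈ 452 Hz.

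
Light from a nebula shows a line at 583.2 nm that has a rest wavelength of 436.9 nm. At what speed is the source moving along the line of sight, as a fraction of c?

λ'/λ₀ = 1.3349 > 1 (redshift), so the source is receding.
λ'/λ₀ = √((1 + β)/(1 − β)) for a receding source ⇒ β = (r² − 1)/(r² + 1) with r = λ'/λ₀.
β = (1.7818 − 1)/(1.7818 + 1) ≈ 0.281.

0.281c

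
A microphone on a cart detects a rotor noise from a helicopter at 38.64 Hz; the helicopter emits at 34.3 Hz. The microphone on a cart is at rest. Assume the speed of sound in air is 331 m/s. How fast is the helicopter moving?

f' > f, so the helicopter is approaching.
f' = f · v/(v − v_s) ⇒ v_s = v · |1 − f/f'|.
v_s = 331 × |1 − 34.3/38.64| = 331 × 0.1123 ≈ 37 m/s.

37 m/s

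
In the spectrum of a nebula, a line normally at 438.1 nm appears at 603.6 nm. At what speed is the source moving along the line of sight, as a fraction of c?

λ'/λ₀ = 1.3778 > 1 (redshift), so the source is receding.
λ'/λ₀ = √((1 + β)/(1 − β)) for a receding source ⇒ β = (r² − 1)/(r² + 1) with r = λ'/λ₀.
β = (1.8982 − 1)/(1.8982 + 1) ≈ 0.310.

0.310c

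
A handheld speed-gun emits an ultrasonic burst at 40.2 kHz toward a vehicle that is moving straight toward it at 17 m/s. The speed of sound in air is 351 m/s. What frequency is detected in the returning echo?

At the vehicle (a moving observer), f₁ = f₀ · (v + u)/v = 40.2 × 368/351 ≈ 42.1 kHz.
The reflection then acts as a moving source: f₂ = f₁ · v/(v − u) ≈ 44.3 kHz.

44.3 kHz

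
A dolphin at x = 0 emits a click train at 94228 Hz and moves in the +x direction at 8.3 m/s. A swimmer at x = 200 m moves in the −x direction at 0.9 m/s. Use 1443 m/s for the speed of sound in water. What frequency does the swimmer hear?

The observer lies on the +x side, so the source is heading toward the observer and the observer is heading toward the source.
With source approaching and observer approaching, f' = f · (v + v_o)/(v − v_s).
f' = 94228 × (1443 + 0.9)/(1443 − 8.3) = 94228 × 1443.9/1434.7 ≈ 94832 Hz.

94832 Hz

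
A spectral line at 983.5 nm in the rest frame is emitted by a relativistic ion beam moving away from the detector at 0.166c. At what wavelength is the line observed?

Relativistic Doppler for wavelength: λ' = λ₀ · √((1 + β)/(1 − β)).
λ' = 983.5 × √(1.1660/0.8340) = 983.5 × 1.18240 ≈ 1162.9 nm.

1162.9 nm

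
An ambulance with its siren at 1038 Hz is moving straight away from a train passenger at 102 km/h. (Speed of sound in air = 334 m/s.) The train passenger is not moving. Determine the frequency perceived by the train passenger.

957 Hz

102 km/h = 28.33 m/s.
Moving source, stationary observer: f' = f · v/(v + v_s) since the source is receding.
f' = 1038 × 334/(334 + 28.33) = 1038 × 334/362.3 ≈ 957 Hz.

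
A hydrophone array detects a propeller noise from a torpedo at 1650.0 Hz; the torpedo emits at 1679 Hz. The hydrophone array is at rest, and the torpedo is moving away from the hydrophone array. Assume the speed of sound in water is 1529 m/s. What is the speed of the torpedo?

f' = f · v/(v + v_s) ⇒ v_s = v · |1 − f/f'|.
v_s = 1529 × |1 − 1679/1650.0| = 1529 × 0.01758 ≈ 27 m/s.

27 m/s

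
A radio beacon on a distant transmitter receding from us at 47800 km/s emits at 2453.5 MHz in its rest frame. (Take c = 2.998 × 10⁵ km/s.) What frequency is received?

β = v/c = 47800/299800 = 0.1594.
Relativistic Doppler for frequency: f' = f₀ · √((1 − β)/(1 + β)).
f' = 2453.5 × √(0.8406/1.1594) = 2453.5 × 0.85145 ≈ 2089.0 MHz.

2089.0 MHz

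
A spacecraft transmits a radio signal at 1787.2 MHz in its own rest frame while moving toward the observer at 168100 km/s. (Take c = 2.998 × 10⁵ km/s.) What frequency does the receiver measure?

3368.7 MHz

β = v/c = 168100/299800 = 0.5607.
Relativistic Doppler for frequency: f' = f₀ · √((1 + β)/(1 − β)).
f' = 1787.2 × √(1.5607/0.4393) = 1787.2 × 1.88488 ≈ 3368.7 MHz.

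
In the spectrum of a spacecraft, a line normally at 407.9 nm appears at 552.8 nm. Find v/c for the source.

0.295

λ'/λ₀ = 1.3552 > 1 (redshift), so the source is receding.
λ'/λ₀ = √((1 + β)/(1 − β)) for a receding source ⇒ β = (r² − 1)/(r² + 1) with r = λ'/λ₀.
β = (1.8367 − 1)/(1.8367 + 1) ≈ 0.295.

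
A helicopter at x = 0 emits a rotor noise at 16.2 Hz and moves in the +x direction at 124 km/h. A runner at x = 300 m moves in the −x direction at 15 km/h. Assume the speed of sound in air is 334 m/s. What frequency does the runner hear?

18.3 Hz

124 km/h = 34.44 m/s; 15 km/h = 4.167 m/s.
The observer lies on the +x side, so the source is heading toward the observer and the observer is heading toward the source.
General Doppler shift: f' = f · (v + v_o)/(v − v_s).
f' = 16.2 × (334 + 4.167)/(334 − 34.44) = 16.2 × 338.17/299.56 ≈ 18.3 Hz.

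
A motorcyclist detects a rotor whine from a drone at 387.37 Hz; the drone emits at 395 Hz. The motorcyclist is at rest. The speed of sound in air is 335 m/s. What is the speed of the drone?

6.6 m/s

f' < f, so the drone is receding.
f' = f · v/(v + v_s) ⇒ v_s = v · |1 − f/f'|.
v_s = 335 × |1 − 395/387.37| = 335 × 0.0197 ≈ 6.6 m/s.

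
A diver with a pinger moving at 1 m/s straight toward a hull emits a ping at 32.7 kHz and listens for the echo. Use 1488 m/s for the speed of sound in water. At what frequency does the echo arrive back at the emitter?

The hull receives the sound from a moving source: f₁ = f₀ · v/(v − v_e) = 32.7 × 1488/1487 ≈ 32.7 kHz.
On the return leg the diver with a pinger is a moving observer: f₂ = f₁ · (v + v_e)/v = 32.7 × 1489/1488 ≈ 32.7 kHz.

32.7 kHz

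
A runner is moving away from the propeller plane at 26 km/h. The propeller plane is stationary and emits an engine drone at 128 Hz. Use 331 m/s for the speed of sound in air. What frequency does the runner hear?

26 km/h = 7.222 m/s.
Moving observer, stationary source: f' = f · (v − v_o)/v.
f' = 128 × (331 − 7.222)/331 = 128 × 323.78/331 ≈ 125 Hz.

125 Hz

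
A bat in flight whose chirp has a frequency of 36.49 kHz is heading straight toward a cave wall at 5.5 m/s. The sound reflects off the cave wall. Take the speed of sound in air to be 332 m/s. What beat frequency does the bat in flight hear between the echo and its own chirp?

1229 Hz

The cave wall receives the sound from a moving source: f₁ = f₀ · v/(v − v_e) = 36.49 × 332/326.5 ≈ 37.105 kHz.
On the return leg the bat in flight is a moving observer: f₂ = f₁ · (v + v_e)/v = 37.105 × 337.5/332 ≈ 37.719 kHz.
Beat against the emitted tone (with f₀ = 36490 Hz): |f₂ − f₀| = 2v_e·f₀/(v − v_e) = 2 × 5.5 × 36490/326.5 ≈ 1229 Hz.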